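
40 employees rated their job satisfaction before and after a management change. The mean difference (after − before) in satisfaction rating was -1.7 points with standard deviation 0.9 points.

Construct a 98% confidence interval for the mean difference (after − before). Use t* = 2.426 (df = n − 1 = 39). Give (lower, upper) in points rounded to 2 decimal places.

(-2.05, -1.35)

Paired design: SE = s_d/√n = 0.9/√40 = 0.1423.
t* = 2.426; margin of error = 2.426 × 0.1423 = 0.3452.
-1.7 ± 0.3452 → (-2.05, -1.35).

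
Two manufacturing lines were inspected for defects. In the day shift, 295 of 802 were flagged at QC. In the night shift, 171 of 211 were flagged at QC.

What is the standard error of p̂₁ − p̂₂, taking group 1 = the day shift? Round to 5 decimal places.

0.03191

First, p̂₁ = 295/802 = 0.3678; p̂₂ = 171/211 = 0.8104.
The two standard errors are √(0.3678×0.6322/802) = 0.01703 and √(0.8104×0.1896/211) = 0.02699.
Because the samples are independent, SE_diff = √(0.01703² + 0.02699²) = 0.03191.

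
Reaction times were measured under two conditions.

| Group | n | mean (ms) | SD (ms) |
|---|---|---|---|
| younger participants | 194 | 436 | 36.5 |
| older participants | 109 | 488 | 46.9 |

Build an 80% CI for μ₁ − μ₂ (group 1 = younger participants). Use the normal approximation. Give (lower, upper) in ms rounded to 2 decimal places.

(-58.67, -45.33)

Per-group SEs: s₁/√n₁ = 36.5/√194 = 2.6205, s₂/√n₂ = 46.9/√109 = 4.4922.
Unpooled SE of the difference: √(6.86702025 + 20.17986084) = 5.2007.
Margin of error = z* · SE = 1.282 × 5.2007 = 6.6673.
x̄₁ − x̄₂ = 436 − 488 = -52.0000.
CI: -52.0000 ± 6.6673 = (-58.67, -45.33).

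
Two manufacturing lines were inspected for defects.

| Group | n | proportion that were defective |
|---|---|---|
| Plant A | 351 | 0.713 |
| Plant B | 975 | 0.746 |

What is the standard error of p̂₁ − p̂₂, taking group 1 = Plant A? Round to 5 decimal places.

0.02788

SE₁ = √(p̂₁(1−p̂₁)/n₁) = √(0.7130·0.2870/351) = 0.02415; SE₂ = √(0.7460·0.2540/975) = 0.01394.
Independent samples: SE of the difference = √(SE₁² + SE₂²) = √(0.0005832225 + 0.0001943236) = 0.02788.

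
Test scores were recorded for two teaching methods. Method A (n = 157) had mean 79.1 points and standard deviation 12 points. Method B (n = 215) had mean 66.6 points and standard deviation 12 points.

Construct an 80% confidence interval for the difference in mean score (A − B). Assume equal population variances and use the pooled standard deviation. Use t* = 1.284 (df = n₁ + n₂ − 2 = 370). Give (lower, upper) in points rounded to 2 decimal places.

(10.88, 14.12)

s_p = √[((n₁−1)s₁² + (n₂−1)s₂²)/(n₁+n₂−2)] = √[(156·12² + 214·12²)/370] = 12.0000.
SE = 12.0000·√(1/157 + 1/215) = 1.2597.
With t* = 1.284, margin = 1.284 × 1.2597 = 1.6175.
x̄₁ − x̄₂ = 79.1 − 66.6 = 12.5000; interval 12.5000 ± 1.6175 = (10.88, 14.12).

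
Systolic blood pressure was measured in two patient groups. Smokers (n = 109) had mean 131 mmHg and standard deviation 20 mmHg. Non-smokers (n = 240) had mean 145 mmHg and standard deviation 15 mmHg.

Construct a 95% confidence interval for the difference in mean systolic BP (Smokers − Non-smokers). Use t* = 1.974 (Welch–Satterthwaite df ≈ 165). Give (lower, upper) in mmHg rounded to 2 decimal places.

Per-group SEs: s₁/√n₁ = 20/√109 = 1.9157, s₂/√n₂ = 15/√240 = 0.9682.
Unpooled SE of the difference: √(3.66990649 + 0.93741124) = 2.1465.
Margin of error = t* · SE = 1.974 × 2.1465 = 4.2372.
x̄₁ − x̄₂ = 131 − 145 = -14.0000.
CI: -14.0000 ± 4.2372 = (-18.24, -9.76).

(-18.24, -9.76)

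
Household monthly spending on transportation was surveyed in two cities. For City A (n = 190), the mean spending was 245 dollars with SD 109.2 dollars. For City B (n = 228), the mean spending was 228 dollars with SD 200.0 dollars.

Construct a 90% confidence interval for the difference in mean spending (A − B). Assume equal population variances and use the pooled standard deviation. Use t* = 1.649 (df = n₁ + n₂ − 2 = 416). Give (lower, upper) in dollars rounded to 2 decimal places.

(-9.74, 43.74)

s_p = √[((n₁−1)s₁² + (n₂−1)s₂²)/(n₁+n₂−2)] = √[(189·109.2² + 227·200.0²)/416] = 165.0594.
SE = 165.0594·√(1/190 + 1/228) = 16.2138.
With t* = 1.649, margin = 1.649 × 16.2138 = 26.7366.
x̄₁ − x̄₂ = 245 − 228 = 17.0000; interval 17.0000 ± 26.7366 = (-9.74, 43.74).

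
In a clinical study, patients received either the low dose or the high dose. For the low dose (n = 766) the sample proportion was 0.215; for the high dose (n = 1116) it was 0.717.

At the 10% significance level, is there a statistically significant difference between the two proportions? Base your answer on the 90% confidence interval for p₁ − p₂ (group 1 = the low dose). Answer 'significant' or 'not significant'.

significant

SE₁ = √(p̂₁(1−p̂₁)/n₁) = √(0.2150·0.7850/766) = 0.01484; SE₂ = √(0.7170·0.2830/1116) = 0.01348.
Independent samples: SE of the difference = √(SE₁² + SE₂²) = √(0.0002202256 + 0.0001817104) = 0.02005.
z* for 90% confidence is 1.645, so the margin of error is 1.645 × 0.02005 = 0.03298.
Point estimate p̂₁ − p̂₂ = 0.2150 − 0.7170 = -0.5020.
-0.5020 ± 0.03298 → (-0.53498, -0.46902).
The interval (-0.53498, -0.46902) does not contain 0, so the difference is significant.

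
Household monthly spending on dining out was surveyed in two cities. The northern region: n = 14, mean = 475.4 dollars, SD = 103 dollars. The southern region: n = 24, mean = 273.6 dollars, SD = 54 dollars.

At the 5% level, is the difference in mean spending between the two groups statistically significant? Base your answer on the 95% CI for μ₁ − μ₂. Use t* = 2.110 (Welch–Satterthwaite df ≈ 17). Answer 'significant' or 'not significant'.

Per-group SEs: s₁/√n₁ = 103/√14 = 27.5279, s₂/√n₂ = 54/√24 = 11.0227.
Unpooled SE of the difference: √(757.78527841 + 121.49991529) = 29.6527.
Margin of error = t* · SE = 2.110 × 29.6527 = 62.5672.
x̄₁ − x̄₂ = 475.4 − 273.6 = 201.8000.
CI: 201.8000 ± 62.5672 = (139.2328, 264.3672).
The interval (139.2328, 264.3672) does not contain 0, so the difference is significant.

significant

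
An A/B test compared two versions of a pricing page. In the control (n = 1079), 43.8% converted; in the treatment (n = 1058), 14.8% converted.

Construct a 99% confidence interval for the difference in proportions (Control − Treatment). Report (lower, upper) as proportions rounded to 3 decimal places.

The two standard errors are √(0.4380×0.5620/1079) = 0.01510 and √(0.1480×0.8520/1058) = 0.01092.
Because the samples are independent, SE_diff = √(0.01510² + 0.01092²) = 0.01863.
Using z* = 2.576 for 99%, ME = 2.576 × 0.01863 = 0.04799.
p̂₁ − p̂₂ = 0.2900; interval 0.2900 ± 0.04799 gives (0.242, 0.338).

(0.242, 0.338)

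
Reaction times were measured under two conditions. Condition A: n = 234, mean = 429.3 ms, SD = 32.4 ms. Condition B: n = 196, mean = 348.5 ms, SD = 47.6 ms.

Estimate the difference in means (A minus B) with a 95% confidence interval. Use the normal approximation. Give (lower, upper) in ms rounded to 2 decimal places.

SE₁ = s₁/√n₁ = 32.4/√234 = 2.1181; SE₂ = 47.6/√196 = 3.4000.
Independent samples, unequal variances: SE_diff = √(SE₁² + SE₂²) = √(4.48634761 + 11.56) = 4.0058.
z* = 1.960, so margin of error = 1.960 × 4.0058 = 7.8514.
Difference in means = 429.3 − 348.5 = 80.8000.
80.8000 ± 7.8514 → (72.95, 88.65).

(72.95, 88.65)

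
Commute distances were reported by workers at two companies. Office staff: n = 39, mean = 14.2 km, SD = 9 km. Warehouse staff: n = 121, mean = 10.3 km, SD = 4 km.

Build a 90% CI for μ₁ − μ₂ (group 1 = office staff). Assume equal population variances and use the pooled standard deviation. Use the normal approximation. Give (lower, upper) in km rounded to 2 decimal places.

(2.20, 5.60)

s_p = √[((n₁−1)s₁² + (n₂−1)s₂²)/(n₁+n₂−2)] = √[(38·9² + 120·4²)/158] = 5.6243.
SE = 5.6243·√(1/39 + 1/121) = 1.0356.
With z* = 1.645, margin = 1.645 × 1.0356 = 1.7036.
x̄₁ − x̄₂ = 14.2 − 10.3 = 3.9000; interval 3.9000 ± 1.7036 = (2.20, 5.60).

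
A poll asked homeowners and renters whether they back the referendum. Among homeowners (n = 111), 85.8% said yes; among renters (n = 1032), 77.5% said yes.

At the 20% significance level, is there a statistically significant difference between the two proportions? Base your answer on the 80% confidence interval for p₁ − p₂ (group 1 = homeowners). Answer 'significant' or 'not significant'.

SE₁ = √(p̂₁(1−p̂₁)/n₁) = √(0.8580·0.1420/111) = 0.03313; SE₂ = √(0.7750·0.2250/1032) = 0.01300.
Independent samples: SE of the difference = √(SE₁² + SE₂²) = √(0.0010975969 + 0.000169) = 0.03559.
z* for 80% confidence is 1.282, so the margin of error is 1.282 × 0.03559 = 0.04563.
Point estimate p̂₁ − p̂₂ = 0.8580 − 0.7750 = 0.0830.
0.0830 ± 0.04563 → (0.03737, 0.12863).
The interval (0.03737, 0.12863) does not contain 0, so the difference is significant.

significant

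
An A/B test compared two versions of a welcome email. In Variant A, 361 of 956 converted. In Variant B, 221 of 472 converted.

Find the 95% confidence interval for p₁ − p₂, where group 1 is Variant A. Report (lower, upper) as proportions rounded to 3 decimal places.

First, p̂₁ = 361/956 = 0.3776; p̂₂ = 221/472 = 0.4682.
The two standard errors are √(0.3776×0.6224/956) = 0.01568 and √(0.4682×0.5318/472) = 0.02297.
Because the samples are independent, SE_diff = √(0.01568² + 0.02297²) = 0.02781.
Using z* = 1.960 for 95%, ME = 1.960 × 0.02781 = 0.05451.
p̂₁ − p̂₂ = -0.0906; interval -0.0906 ± 0.05451 gives (-0.145, -0.036).

(-0.145, -0.036)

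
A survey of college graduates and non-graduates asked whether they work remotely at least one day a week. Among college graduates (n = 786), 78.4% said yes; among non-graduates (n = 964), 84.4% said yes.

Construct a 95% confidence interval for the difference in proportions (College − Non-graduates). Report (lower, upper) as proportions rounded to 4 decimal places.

(-0.0968, -0.0232)

SE₁ = √(p̂₁(1−p̂₁)/n₁) = √(0.7840·0.2160/786) = 0.01468; SE₂ = √(0.8440·0.1560/964) = 0.01169.
Independent samples: SE of the difference = √(SE₁² + SE₂²) = √(0.0002155024 + 0.0001366561) = 0.01877.
z* for 95% confidence is 1.960, so the margin of error is 1.960 × 0.01877 = 0.03679.
Point estimate p̂₁ − p̂₂ = 0.7840 − 0.8440 = -0.0600.
-0.0600 ± 0.03679 → (-0.0968, -0.0232).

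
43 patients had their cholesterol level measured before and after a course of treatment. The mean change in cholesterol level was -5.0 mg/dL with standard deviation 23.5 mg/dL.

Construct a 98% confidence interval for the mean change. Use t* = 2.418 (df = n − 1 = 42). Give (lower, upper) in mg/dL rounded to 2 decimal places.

(-13.67, 3.67)

Paired design: SE = s_d/√n = 23.5/√43 = 3.5837.
t* = 2.418; margin of error = 2.418 × 3.5837 = 8.6654.
-5.0 ± 8.6654 → (-13.67, 3.67).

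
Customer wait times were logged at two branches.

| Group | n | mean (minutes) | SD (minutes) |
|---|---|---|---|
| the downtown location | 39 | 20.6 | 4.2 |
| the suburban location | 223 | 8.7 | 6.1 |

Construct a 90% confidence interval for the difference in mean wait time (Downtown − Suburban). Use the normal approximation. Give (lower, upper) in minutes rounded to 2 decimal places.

Standard errors of each mean: 4.2/√39 = 0.6725 and 6.1/√223 = 0.4085.
SE(x̄₁ − x̄₂) = √(0.6725² + 0.4085²) = 0.7868 for independent samples with unequal variances.
With z* = 1.645, the margin is 1.645 × 0.7868 = 1.2943.
x̄₁ − x̄₂ = 20.6 − 8.7 = 11.9000; the interval is 11.9000 ± 1.2943 = (10.61, 13.19).

(10.61, 13.19)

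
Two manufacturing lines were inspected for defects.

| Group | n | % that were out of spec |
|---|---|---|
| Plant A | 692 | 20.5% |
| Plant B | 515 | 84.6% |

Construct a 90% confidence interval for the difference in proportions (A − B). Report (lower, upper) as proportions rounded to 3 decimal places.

(-0.677, -0.605)

Each SE is √(p̂(1−p̂)/n): √(0.2050·0.7950/692) = 0.01535 and √(0.8460·0.1540/515) = 0.01591.
SE(p̂₁ − p̂₂) = √(SE₁² + SE₂²) = √(0.0002356225 + 0.0002531281) = 0.02211, since the two samples are independent.
At 90% confidence z* = 1.645; margin = 1.645 × 0.02211 = 0.03637.
The difference is 0.2050 − 0.8460 = -0.6410, so the interval is -0.6410 ± 0.03637 = (-0.677, -0.605).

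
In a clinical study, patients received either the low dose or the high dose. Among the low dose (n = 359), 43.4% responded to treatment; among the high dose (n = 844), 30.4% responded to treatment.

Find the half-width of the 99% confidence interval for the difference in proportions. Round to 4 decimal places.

0.0788

Each SE is √(p̂(1−p̂)/n): √(0.4340·0.5660/359) = 0.02616 and √(0.3040·0.6960/844) = 0.01583.
SE(p̂₁ − p̂₂) = √(SE₁² + SE₂²) = √(0.0006843456 + 0.0002505889) = 0.03058, since the two samples are independent.
At 99% confidence z* = 2.576; margin = 2.576 × 0.03058 = 0.07877.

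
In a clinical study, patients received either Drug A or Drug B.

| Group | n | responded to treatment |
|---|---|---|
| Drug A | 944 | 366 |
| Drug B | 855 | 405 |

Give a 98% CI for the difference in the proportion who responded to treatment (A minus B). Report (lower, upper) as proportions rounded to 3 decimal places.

First, p̂₁ = 366/944 = 0.3877; p̂₂ = 405/855 = 0.4737.
The two standard errors are √(0.3877×0.6123/944) = 0.01586 and √(0.4737×0.5263/855) = 0.01708.
Because the samples are independent, SE_diff = √(0.01586² + 0.01708²) = 0.02331.
Using z* = 2.326 for 98%, ME = 2.326 × 0.02331 = 0.05422.
p̂₁ − p̂₂ = -0.0860; interval -0.0860 ± 0.05422 gives (-0.140, -0.032).

(-0.140, -0.032)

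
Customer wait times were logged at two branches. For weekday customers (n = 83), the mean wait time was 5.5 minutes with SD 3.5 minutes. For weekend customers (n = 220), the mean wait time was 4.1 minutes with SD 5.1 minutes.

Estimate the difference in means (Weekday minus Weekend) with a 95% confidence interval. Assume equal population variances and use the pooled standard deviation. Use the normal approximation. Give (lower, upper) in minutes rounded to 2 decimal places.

(0.21, 2.59)

Pooled variance s_p² = [82·3.5² + 219·5.1²] / (83+220−2) = 22.2614, so s_p = 4.7182.
SE_diff = s_p·√(1/n₁ + 1/n₂) = 4.7182·√(1/83 + 1/220) = 0.6078.
z* = 1.960; margin = 1.960 × 0.6078 = 1.1913.
Difference = 5.5 − 4.1 = 1.4000.
1.4000 ± 1.1913 → (0.21, 2.59).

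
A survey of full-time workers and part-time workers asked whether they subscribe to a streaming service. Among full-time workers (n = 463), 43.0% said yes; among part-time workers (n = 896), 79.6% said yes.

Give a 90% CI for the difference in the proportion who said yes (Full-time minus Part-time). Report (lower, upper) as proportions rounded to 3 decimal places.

SE₁ = √(p̂₁(1−p̂₁)/n₁) = √(0.4300·0.5700/463) = 0.02301; SE₂ = √(0.7960·0.2040/896) = 0.01346.
Independent samples: SE of the difference = √(SE₁² + SE₂²) = √(0.0005294601 + 0.0001811716) = 0.02666.
z* for 90% confidence is 1.645, so the margin of error is 1.645 × 0.02666 = 0.04386.
Point estimate p̂₁ − p̂₂ = 0.4300 − 0.7960 = -0.3660.
-0.3660 ± 0.04386 → (-0.410, -0.322).

(-0.410, -0.322)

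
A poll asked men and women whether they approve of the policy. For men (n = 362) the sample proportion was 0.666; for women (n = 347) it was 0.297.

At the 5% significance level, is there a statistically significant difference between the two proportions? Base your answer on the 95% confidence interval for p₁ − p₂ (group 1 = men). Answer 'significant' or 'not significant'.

significant

Each SE is √(p̂(1−p̂)/n): √(0.6660·0.3340/362) = 0.02479 and √(0.2970·0.7030/347) = 0.02453.
SE(p̂₁ − p̂₂) = √(SE₁² + SE₂²) = √(0.0006145441 + 0.0006017209) = 0.03487, since the two samples are independent.
At 95% confidence z* = 1.960; margin = 1.960 × 0.03487 = 0.06835.
The difference is 0.6660 − 0.2970 = 0.3690, so the interval is 0.3690 ± 0.06835 = (0.30065, 0.43735).
The interval (0.30065, 0.43735) does not contain 0, so the difference is significant.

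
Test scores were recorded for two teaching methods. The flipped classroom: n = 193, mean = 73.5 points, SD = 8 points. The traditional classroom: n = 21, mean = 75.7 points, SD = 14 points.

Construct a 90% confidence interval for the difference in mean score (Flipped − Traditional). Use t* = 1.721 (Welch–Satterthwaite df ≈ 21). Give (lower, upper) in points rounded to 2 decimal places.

Standard errors of each mean: 8/√193 = 0.5759 and 14/√21 = 3.0551.
SE(x̄₁ − x̄₂) = √(0.5759² + 3.0551²) = 3.1089 for independent samples with unequal variances.
With t* = 1.721, the margin is 1.721 × 3.1089 = 5.3504.
x̄₁ − x̄₂ = 73.5 − 75.7 = -2.2000; the interval is -2.2000 ± 5.3504 = (-7.55, 3.15).

(-7.55, 3.15)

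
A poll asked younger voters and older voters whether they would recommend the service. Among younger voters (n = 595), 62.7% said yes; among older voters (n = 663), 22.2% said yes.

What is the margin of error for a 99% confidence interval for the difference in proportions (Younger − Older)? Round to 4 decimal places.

The two standard errors are √(0.6270×0.3730/595) = 0.01983 and √(0.2220×0.7780/663) = 0.01614.
Because the samples are independent, SE_diff = √(0.01983² + 0.01614²) = 0.02557.
Using z* = 2.576 for 99%, ME = 2.576 × 0.02557 = 0.06587.

0.0659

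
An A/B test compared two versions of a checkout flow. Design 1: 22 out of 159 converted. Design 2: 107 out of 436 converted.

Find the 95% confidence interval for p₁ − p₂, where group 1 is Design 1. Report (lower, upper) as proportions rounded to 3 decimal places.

(-0.174, -0.040)

p̂₁ = 22/159 = 0.1384 and p̂₂ = 107/436 = 0.2454.
SE₁ = √(p̂₁(1−p̂₁)/n₁) = √(0.1384·0.8616/159) = 0.02739; SE₂ = √(0.2454·0.7546/436) = 0.02061.
Independent samples: SE of the difference = √(SE₁² + SE₂²) = √(0.0007502121 + 0.0004247721) = 0.03428.
z* for 95% confidence is 1.960, so the margin of error is 1.960 × 0.03428 = 0.06719.
Point estimate p̂₁ − p̂₂ = 0.1384 − 0.2454 = -0.1070.
-0.1070 ± 0.06719 → (-0.174, -0.040).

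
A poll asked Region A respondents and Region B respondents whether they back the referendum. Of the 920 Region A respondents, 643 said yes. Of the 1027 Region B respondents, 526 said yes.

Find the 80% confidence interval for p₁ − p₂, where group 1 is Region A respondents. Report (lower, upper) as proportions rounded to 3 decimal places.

Sample proportions: 643/920 = 0.6989, 526/1027 = 0.5122.
Each SE is √(p̂(1−p̂)/n): √(0.6989·0.3011/920) = 0.01512 and √(0.5122·0.4878/1027) = 0.01560.
SE(p̂₁ − p̂₂) = √(SE₁² + SE₂²) = √(0.0002286144 + 0.00024336) = 0.02172, since the two samples are independent.
At 80% confidence z* = 1.282; margin = 1.282 × 0.02172 = 0.02785.
The difference is 0.6989 − 0.5122 = 0.1867, so the interval is 0.1867 ± 0.02785 = (0.159, 0.215).

(0.159, 0.215)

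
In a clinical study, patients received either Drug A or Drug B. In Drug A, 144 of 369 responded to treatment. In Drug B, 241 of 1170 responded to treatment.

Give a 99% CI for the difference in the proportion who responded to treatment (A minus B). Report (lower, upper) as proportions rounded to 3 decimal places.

First, p̂₁ = 144/369 = 0.3902; p̂₂ = 241/1170 = 0.2060.
The two standard errors are √(0.3902×0.6098/369) = 0.02539 and √(0.2060×0.7940/1170) = 0.01182.
Because the samples are independent, SE_diff = √(0.02539² + 0.01182²) = 0.02801.
Using z* = 2.576 for 99%, ME = 2.576 × 0.02801 = 0.07215.
p̂₁ − p̂₂ = 0.1842; interval 0.1842 ± 0.07215 gives (0.112, 0.256).

(0.112, 0.256)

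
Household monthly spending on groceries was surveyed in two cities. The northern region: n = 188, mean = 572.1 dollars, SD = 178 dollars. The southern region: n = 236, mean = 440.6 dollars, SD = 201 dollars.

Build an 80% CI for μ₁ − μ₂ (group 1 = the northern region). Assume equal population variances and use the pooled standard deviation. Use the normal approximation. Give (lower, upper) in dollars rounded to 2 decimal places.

s_p = √[((n₁−1)s₁² + (n₂−1)s₂²)/(n₁+n₂−2)] = √[(187·178² + 235·201²)/422] = 191.1498.
SE = 191.1498·√(1/188 + 1/236) = 18.6862.
With z* = 1.282, margin = 1.282 × 18.6862 = 23.9557.
x̄₁ − x̄₂ = 572.1 − 440.6 = 131.5000; interval 131.5000 ± 23.9557 = (107.54, 155.46).

(107.54, 155.46)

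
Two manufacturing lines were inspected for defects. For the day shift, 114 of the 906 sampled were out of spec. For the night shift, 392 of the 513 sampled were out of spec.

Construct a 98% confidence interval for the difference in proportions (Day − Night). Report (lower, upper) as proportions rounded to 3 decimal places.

(-0.689, -0.588)

p̂₁ = 114/906 = 0.1258 and p̂₂ = 392/513 = 0.7641.
SE₁ = √(p̂₁(1−p̂₁)/n₁) = √(0.1258·0.8742/906) = 0.01102; SE₂ = √(0.7641·0.2359/513) = 0.01874.
Independent samples: SE of the difference = √(SE₁² + SE₂²) = √(0.0001214404 + 0.0003511876) = 0.02174.
z* for 98% confidence is 2.326, so the margin of error is 2.326 × 0.02174 = 0.05057.
Point estimate p̂₁ − p̂₂ = 0.1258 − 0.7641 = -0.6383.
-0.6383 ± 0.05057 → (-0.689, -0.588).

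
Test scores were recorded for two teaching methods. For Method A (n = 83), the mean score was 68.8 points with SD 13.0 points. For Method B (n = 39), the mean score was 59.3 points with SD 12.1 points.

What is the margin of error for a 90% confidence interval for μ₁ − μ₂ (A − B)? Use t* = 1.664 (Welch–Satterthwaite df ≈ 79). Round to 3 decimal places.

Per-group SEs: s₁/√n₁ = 13.0/√83 = 1.4269, s₂/√n₂ = 12.1/√39 = 1.9376.
Unpooled SE of the difference: √(2.03604361 + 3.75429376) = 2.4063.
Margin of error = t* · SE = 1.664 × 2.4063 = 4.0041.

4.004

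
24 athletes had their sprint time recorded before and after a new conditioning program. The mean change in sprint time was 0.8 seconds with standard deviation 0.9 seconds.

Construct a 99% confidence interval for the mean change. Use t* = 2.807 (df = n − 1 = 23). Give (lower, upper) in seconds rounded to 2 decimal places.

(0.28, 1.32)

Paired design: SE = s_d/√n = 0.9/√24 = 0.1837.
t* = 2.807; margin of error = 2.807 × 0.1837 = 0.5156.
0.8 ± 0.5156 → (0.28, 1.32).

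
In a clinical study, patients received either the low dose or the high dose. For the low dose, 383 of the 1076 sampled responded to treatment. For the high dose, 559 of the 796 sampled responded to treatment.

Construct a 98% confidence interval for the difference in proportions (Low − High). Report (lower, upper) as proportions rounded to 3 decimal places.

Sample proportions: 383/1076 = 0.3559, 559/796 = 0.7023.
Each SE is √(p̂(1−p̂)/n): √(0.3559·0.6441/1076) = 0.01460 and √(0.7023·0.2977/796) = 0.01621.
SE(p̂₁ − p̂₂) = √(SE₁² + SE₂²) = √(0.00021316 + 0.0002627641) = 0.02182, since the two samples are independent.
At 98% confidence z* = 2.326; margin = 2.326 × 0.02182 = 0.05075.
The difference is 0.3559 − 0.7023 = -0.3464, so the interval is -0.3464 ± 0.05075 = (-0.397, -0.296).

(-0.397, -0.296)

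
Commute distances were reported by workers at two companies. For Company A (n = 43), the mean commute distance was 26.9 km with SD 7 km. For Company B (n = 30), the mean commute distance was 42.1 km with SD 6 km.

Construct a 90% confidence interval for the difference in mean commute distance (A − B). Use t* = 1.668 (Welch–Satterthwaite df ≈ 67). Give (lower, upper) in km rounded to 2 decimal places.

(-17.75, -12.65)

Per-group SEs: s₁/√n₁ = 7/√43 = 1.0675, s₂/√n₂ = 6/√30 = 1.0954.
Unpooled SE of the difference: √(1.13955625 + 1.19990116) = 1.5295.
Margin of error = t* · SE = 1.668 × 1.5295 = 2.5512.
x̄₁ − x̄₂ = 26.9 − 42.1 = -15.2000.
CI: -15.2000 ± 2.5512 = (-17.75, -12.65).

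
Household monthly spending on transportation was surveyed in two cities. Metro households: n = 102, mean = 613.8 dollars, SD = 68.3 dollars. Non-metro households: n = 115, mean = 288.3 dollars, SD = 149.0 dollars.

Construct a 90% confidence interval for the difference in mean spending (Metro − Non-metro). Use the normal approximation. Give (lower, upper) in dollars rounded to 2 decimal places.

(300.08, 350.92)

SE₁ = s₁/√n₁ = 68.3/√102 = 6.7627; SE₂ = 149.0/√115 = 13.8943.
Independent samples, unequal variances: SE_diff = √(SE₁² + SE₂²) = √(45.73411129 + 193.05157249) = 15.4527.
z* = 1.645, so margin of error = 1.645 × 15.4527 = 25.4197.
Difference in means = 613.8 − 288.3 = 325.5000.
325.5000 ± 25.4197 → (300.08, 350.92).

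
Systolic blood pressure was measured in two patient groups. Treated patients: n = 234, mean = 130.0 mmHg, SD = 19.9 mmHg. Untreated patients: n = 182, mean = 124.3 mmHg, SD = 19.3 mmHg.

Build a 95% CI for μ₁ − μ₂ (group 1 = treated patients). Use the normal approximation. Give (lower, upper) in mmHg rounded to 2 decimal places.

SE₁ = s₁/√n₁ = 19.9/√234 = 1.3009; SE₂ = 19.3/√182 = 1.4306.
Independent samples, unequal variances: SE_diff = √(SE₁² + SE₂²) = √(1.69234081 + 2.04661636) = 1.9336.
z* = 1.960, so margin of error = 1.960 × 1.9336 = 3.7899.
Difference in means = 130.0 − 124.3 = 5.7000.
5.7000 ± 3.7899 → (1.91, 9.49).

(1.91, 9.49)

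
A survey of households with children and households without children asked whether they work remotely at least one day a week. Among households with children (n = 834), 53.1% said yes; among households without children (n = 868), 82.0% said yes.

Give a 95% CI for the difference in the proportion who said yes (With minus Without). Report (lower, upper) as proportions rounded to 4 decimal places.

The two standard errors are √(0.5310×0.4690/834) = 0.01728 and √(0.8200×0.1800/868) = 0.01304.
Because the samples are independent, SE_diff = √(0.01728² + 0.01304²) = 0.02165.
Using z* = 1.960 for 95%, ME = 1.960 × 0.02165 = 0.04243.
p̂₁ − p̂₂ = -0.2890; interval -0.2890 ± 0.04243 gives (-0.3314, -0.2466).

(-0.3314, -0.2466)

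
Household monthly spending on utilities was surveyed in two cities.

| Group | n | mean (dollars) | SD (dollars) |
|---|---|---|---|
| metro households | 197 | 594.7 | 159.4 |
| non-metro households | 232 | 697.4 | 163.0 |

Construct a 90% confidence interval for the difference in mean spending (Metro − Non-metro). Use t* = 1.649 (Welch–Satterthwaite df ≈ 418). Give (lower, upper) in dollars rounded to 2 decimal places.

(-128.43, -76.97)

Per-group SEs: s₁/√n₁ = 159.4/√197 = 11.3568, s₂/√n₂ = 163.0/√232 = 10.7015.
Unpooled SE of the difference: √(128.97690624 + 114.52210225) = 15.6045.
Margin of error = t* · SE = 1.649 × 15.6045 = 25.7318.
x̄₁ − x̄₂ = 594.7 − 697.4 = -102.7000.
CI: -102.7000 ± 25.7318 = (-128.43, -76.97).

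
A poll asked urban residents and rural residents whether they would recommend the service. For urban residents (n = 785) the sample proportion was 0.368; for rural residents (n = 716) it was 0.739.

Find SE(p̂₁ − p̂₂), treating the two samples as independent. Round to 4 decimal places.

The two standard errors are √(0.3680×0.6320/785) = 0.01721 and √(0.7390×0.2610/716) = 0.01641.
Because the samples are independent, SE_diff = √(0.01721² + 0.01641²) = 0.02378.

0.0238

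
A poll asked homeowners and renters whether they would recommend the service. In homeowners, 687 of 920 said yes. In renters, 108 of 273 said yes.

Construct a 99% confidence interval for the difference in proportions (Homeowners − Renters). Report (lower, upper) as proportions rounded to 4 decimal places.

First, p̂₁ = 687/920 = 0.7467; p̂₂ = 108/273 = 0.3956.
The two standard errors are √(0.7467×0.2533/920) = 0.01434 and √(0.3956×0.6044/273) = 0.02959.
Because the samples are independent, SE_diff = √(0.01434² + 0.02959²) = 0.03288.
Using z* = 2.576 for 99%, ME = 2.576 × 0.03288 = 0.08470.
p̂₁ − p̂₂ = 0.3511; interval 0.3511 ± 0.08470 gives (0.2664, 0.4358).

(0.2664, 0.4358)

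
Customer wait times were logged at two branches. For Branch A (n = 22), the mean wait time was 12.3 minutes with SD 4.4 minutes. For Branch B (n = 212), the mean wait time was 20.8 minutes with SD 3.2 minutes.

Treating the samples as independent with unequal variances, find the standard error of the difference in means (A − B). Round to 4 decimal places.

0.9635

Standard errors of each mean: 4.4/√22 = 0.9381 and 3.2/√212 = 0.2198.
SE(x̄₁ − x̄₂) = √(0.9381² + 0.2198²) = 0.9635 for independent samples with unequal variances.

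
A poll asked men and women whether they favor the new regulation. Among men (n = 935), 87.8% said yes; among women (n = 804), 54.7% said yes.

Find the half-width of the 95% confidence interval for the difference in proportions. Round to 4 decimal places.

SE₁ = √(p̂₁(1−p̂₁)/n₁) = √(0.8780·0.1220/935) = 0.01070; SE₂ = √(0.5470·0.4530/804) = 0.01756.
Independent samples: SE of the difference = √(SE₁² + SE₂²) = √(0.00011449 + 0.0003083536) = 0.02056.
z* for 95% confidence is 1.960, so the margin of error is 1.960 × 0.02056 = 0.04030.

0.0403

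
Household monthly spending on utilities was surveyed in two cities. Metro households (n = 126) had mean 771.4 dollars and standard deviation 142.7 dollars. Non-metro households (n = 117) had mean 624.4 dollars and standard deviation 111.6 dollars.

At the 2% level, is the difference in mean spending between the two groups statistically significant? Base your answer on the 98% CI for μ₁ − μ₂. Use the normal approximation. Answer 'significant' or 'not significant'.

SE₁ = s₁/√n₁ = 142.7/√126 = 12.7127; SE₂ = 111.6/√117 = 10.3174.
Independent samples, unequal variances: SE_diff = √(SE₁² + SE₂²) = √(161.61274129 + 106.44874276) = 16.3726.
z* = 2.326, so margin of error = 2.326 × 16.3726 = 38.0827.
Difference in means = 771.4 − 624.4 = 147.0000.
147.0000 ± 38.0827 → (108.9173, 185.0827).
The interval (108.9173, 185.0827) does not contain 0, so the difference is significant.

significant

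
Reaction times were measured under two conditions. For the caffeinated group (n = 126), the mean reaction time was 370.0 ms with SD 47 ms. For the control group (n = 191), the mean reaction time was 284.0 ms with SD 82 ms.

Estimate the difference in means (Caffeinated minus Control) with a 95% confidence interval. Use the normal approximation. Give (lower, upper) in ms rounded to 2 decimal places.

(71.77, 100.23)

Standard errors of each mean: 47/√126 = 4.1871 and 82/√191 = 5.9333.
SE(x̄₁ − x̄₂) = √(4.1871² + 5.9333²) = 7.2619 for independent samples with unequal variances.
With z* = 1.960, the margin is 1.960 × 7.2619 = 14.2333.
x̄₁ − x̄₂ = 370.0 − 284.0 = 86.0000; the interval is 86.0000 ± 14.2333 = (71.77, 100.23).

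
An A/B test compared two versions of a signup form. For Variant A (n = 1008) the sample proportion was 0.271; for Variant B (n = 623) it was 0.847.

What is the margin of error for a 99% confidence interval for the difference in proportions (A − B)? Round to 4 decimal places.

0.0518

Each SE is √(p̂(1−p̂)/n): √(0.2710·0.7290/1008) = 0.01400 and √(0.8470·0.1530/623) = 0.01442.
SE(p̂₁ − p̂₂) = √(SE₁² + SE₂²) = √(0.000196 + 0.0002079364) = 0.02010, since the two samples are independent.
At 99% confidence z* = 2.576; margin = 2.576 × 0.02010 = 0.05178.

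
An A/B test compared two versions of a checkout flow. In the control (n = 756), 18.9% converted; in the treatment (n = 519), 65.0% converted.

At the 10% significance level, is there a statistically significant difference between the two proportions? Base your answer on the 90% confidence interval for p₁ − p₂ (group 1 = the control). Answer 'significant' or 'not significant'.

Each SE is √(p̂(1−p̂)/n): √(0.1890·0.8110/756) = 0.01424 and √(0.6500·0.3500/519) = 0.02094.
SE(p̂₁ − p̂₂) = √(SE₁² + SE₂²) = √(0.0002027776 + 0.0004384836) = 0.02532, since the two samples are independent.
At 90% confidence z* = 1.645; margin = 1.645 × 0.02532 = 0.04165.
The difference is 0.1890 − 0.6500 = -0.4610, so the interval is -0.4610 ± 0.04165 = (-0.50265, -0.41935).
The interval (-0.50265, -0.41935) does not contain 0, so the difference is significant.

significant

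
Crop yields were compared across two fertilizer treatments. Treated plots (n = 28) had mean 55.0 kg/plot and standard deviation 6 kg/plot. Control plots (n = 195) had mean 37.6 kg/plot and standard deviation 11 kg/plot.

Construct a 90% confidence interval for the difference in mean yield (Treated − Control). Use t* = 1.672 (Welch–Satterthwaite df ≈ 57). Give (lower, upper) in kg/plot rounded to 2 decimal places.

(15.09, 19.71)

Per-group SEs: s₁/√n₁ = 6/√28 = 1.1339, s₂/√n₂ = 11/√195 = 0.7877.
Unpooled SE of the difference: √(1.28572921 + 0.62047129) = 1.3807.
Margin of error = t* · SE = 1.672 × 1.3807 = 2.3085.
x̄₁ − x̄₂ = 55.0 − 37.6 = 17.4000.
CI: 17.4000 ± 2.3085 = (15.09, 19.71).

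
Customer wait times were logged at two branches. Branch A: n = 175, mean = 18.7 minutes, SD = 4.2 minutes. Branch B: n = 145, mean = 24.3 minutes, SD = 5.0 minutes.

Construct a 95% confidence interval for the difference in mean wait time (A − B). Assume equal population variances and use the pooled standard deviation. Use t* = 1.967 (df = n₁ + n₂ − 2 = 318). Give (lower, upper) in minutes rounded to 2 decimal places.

Pooled variance s_p² = [174·4.2² + 144·5.0²] / (175+145−2) = 20.9728, so s_p = 4.5796.
SE_diff = s_p·√(1/n₁ + 1/n₂) = 4.5796·√(1/175 + 1/145) = 0.5143.
t* = 1.967; margin = 1.967 × 0.5143 = 1.0116.
Difference = 18.7 − 24.3 = -5.6000.
-5.6000 ± 1.0116 → (-6.61, -4.59).

(-6.61, -4.59)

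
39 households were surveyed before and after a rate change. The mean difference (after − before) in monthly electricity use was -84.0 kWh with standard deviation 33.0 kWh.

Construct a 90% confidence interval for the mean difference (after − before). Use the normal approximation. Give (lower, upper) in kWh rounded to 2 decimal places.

(-92.69, -75.31)

Paired design: SE = s_d/√n = 33.0/√39 = 5.2842.
z* = 1.645; margin of error = 1.645 × 5.2842 = 8.6925.
-84.0 ± 8.6925 → (-92.69, -75.31).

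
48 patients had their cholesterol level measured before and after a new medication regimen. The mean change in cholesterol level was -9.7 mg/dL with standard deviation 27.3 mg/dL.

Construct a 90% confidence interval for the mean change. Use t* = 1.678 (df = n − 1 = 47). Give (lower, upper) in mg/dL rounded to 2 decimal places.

This is a matched-pairs design, so SE = s_d/√n = 27.3/√48 = 3.9404.
Margin = 1.678 × 3.9404 = 6.6120; the interval is -9.7 ± 6.6120 = (-16.31, -3.09).

(-16.31, -3.09)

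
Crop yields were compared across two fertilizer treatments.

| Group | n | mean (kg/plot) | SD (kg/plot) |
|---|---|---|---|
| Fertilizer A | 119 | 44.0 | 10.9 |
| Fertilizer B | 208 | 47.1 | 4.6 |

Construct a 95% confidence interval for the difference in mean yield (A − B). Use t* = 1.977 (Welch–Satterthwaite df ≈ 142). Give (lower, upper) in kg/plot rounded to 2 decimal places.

SE₁ = s₁/√n₁ = 10.9/√119 = 0.9992; SE₂ = 4.6/√208 = 0.3190.
Independent samples, unequal variances: SE_diff = √(SE₁² + SE₂²) = √(0.99840064 + 0.101761) = 1.0489.
t* = 1.977, so margin of error = 1.977 × 1.0489 = 2.0737.
Difference in means = 44.0 − 47.1 = -3.1000.
-3.1000 ± 2.0737 → (-5.17, -1.03).

(-5.17, -1.03)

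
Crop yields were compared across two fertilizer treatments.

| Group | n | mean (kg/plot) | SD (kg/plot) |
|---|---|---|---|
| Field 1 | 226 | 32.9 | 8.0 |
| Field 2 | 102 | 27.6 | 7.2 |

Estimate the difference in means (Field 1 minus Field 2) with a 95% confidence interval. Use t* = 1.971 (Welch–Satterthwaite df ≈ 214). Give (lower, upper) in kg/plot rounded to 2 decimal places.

(3.55, 7.05)

SE₁ = s₁/√n₁ = 8.0/√226 = 0.5322; SE₂ = 7.2/√102 = 0.7129.
Independent samples, unequal variances: SE_diff = √(SE₁² + SE₂²) = √(0.28323684 + 0.50822641) = 0.8896.
t* = 1.971, so margin of error = 1.971 × 0.8896 = 1.7534.
Difference in means = 32.9 − 27.6 = 5.3000.
5.3000 ± 1.7534 → (3.55, 7.05).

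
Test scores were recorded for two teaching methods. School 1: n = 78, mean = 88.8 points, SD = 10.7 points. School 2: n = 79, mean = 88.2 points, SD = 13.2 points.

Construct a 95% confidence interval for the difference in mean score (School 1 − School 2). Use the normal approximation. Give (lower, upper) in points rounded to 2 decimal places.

SE₁ = s₁/√n₁ = 10.7/√78 = 1.2115; SE₂ = 13.2/√79 = 1.4851.
Independent samples, unequal variances: SE_diff = √(SE₁² + SE₂²) = √(1.46773225 + 2.20552201) = 1.9166.
z* = 1.960, so margin of error = 1.960 × 1.9166 = 3.7565.
Difference in means = 88.8 − 88.2 = 0.6000.
0.6000 ± 3.7565 → (-3.16, 4.36).

(-3.16, 4.36)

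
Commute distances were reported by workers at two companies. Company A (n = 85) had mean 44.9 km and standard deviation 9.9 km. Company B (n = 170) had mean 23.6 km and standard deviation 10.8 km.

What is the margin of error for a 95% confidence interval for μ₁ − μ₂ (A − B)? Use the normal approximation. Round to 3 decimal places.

SE₁ = s₁/√n₁ = 9.9/√85 = 1.0738; SE₂ = 10.8/√170 = 0.8283.
Independent samples, unequal variances: SE_diff = √(SE₁² + SE₂²) = √(1.15304644 + 0.68608089) = 1.3561.
z* = 1.960, so margin of error = 1.960 × 1.3561 = 2.6580.

2.658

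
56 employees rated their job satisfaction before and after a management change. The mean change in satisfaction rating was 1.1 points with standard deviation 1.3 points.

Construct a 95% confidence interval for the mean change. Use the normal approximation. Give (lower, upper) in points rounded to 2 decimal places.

Paired design: SE = s_d/√n = 1.3/√56 = 0.1737.
z* = 1.960; margin of error = 1.960 × 0.1737 = 0.3405.
1.1 ± 0.3405 → (0.76, 1.44).

(0.76, 1.44)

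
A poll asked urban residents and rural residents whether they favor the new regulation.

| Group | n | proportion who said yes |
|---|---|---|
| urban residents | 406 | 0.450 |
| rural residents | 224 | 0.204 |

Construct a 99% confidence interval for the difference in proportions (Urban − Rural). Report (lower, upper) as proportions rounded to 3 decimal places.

(0.152, 0.340)

The two standard errors are √(0.4500×0.5500/406) = 0.02469 and √(0.2040×0.7960/224) = 0.02692.
Because the samples are independent, SE_diff = √(0.02469² + 0.02692²) = 0.03653.
Using z* = 2.576 for 99%, ME = 2.576 × 0.03653 = 0.09410.
p̂₁ − p̂₂ = 0.2460; interval 0.2460 ± 0.09410 gives (0.152, 0.340).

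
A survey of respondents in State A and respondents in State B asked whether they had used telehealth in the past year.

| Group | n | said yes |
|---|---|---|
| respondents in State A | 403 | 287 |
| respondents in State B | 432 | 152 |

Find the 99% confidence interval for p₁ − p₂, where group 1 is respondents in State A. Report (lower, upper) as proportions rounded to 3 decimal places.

p̂₁ = 287/403 = 0.7122 and p̂₂ = 152/432 = 0.3519.
SE₁ = √(p̂₁(1−p̂₁)/n₁) = √(0.7122·0.2878/403) = 0.02255; SE₂ = √(0.3519·0.6481/432) = 0.02298.
Independent samples: SE of the difference = √(SE₁² + SE₂²) = √(0.0005085025 + 0.0005280804) = 0.03220.
z* for 99% confidence is 2.576, so the margin of error is 2.576 × 0.03220 = 0.08295.
Point estimate p̂₁ − p̂₂ = 0.7122 − 0.3519 = 0.3603.
0.3603 ± 0.08295 → (0.277, 0.443).

(0.277, 0.443)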